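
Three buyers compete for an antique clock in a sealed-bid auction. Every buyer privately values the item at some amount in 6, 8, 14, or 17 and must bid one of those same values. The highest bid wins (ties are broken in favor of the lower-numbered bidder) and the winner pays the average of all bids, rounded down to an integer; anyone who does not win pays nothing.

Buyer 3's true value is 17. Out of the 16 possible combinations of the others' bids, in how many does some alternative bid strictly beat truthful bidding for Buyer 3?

Others bid (6, 6): truth gives 8; bid 8 gives 11 > 8. Violating.
Others bid (6, 8): truth gives 7; bid 14 gives 8 > 7. Violating.
Others bid (8, 6): truth gives 7; bid 14 gives 8 > 7. Violating.
Others bid (8, 8): truth gives 6; bid 14 gives 7 > 6. Violating.
Others bid (6, 14): truth gives 5; no alternative beats it.
Others bid (6, 17): truth gives 0; no alternative beats it.
(Checking all 16 profiles: 4 have a profitable deviation, 12 do not.)

4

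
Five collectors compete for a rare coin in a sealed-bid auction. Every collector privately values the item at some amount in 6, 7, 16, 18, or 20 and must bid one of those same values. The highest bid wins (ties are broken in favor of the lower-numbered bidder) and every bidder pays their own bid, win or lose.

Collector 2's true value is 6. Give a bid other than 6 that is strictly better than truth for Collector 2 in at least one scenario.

Suppose Collector 1 bids 6, Collector 3 bids 6, Collector 4 bids 6 and Collector 5 bids 6.
Bid 6: loses but pays 6, utility -6.
Bid 7: wins, pays 7, utility 6 - 7 = -1.
So bidding 7 beats truth here (-1 > -6).

7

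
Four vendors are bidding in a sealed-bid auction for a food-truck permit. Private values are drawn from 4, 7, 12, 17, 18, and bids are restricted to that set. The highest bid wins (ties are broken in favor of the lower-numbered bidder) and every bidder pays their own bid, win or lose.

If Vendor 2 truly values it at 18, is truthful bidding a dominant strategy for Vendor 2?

Consider the case where Vendor 1 bids 4, Vendor 3 bids 4 and Vendor 4 bids 4.
Truthful bid 18: wins, pays 18, utility 18 - 18 = 0.
Bid 7 instead: wins, pays 7, utility 18 - 7 = 11.
Since 11 > 0, bidding 7 is strictly better here, so truthful bidding is not dominant.

No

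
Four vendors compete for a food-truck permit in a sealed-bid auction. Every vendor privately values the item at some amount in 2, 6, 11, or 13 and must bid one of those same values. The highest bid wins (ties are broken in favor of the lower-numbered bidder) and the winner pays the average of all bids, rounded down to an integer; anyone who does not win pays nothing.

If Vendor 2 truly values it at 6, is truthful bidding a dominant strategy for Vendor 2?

No

Consider the case where Vendor 1 bids 6, Vendor 3 bids 2 and Vendor 4 bids 2.
Truthful bid 6: loses, pays 0, utility 0.
Bid 11 instead: wins, pays 5, utility 6 - 5 = 1.
Since 1 > 0, bidding 11 is strictly better here, so truthful bidding is not dominant.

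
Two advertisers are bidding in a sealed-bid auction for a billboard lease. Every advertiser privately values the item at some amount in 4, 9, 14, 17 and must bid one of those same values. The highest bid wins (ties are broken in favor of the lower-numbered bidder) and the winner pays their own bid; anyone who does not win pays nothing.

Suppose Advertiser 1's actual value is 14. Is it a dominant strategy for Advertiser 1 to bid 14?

No

Consider the case where Advertiser 2 bids 4.
Truthful bid 14: wins, pays 14, utility 14 - 14 = 0.
Bid 4 instead: wins, pays 4, utility 14 - 4 = 10.
Since 10 > 0, bidding 4 is strictly better here, so truthful bidding is not dominant.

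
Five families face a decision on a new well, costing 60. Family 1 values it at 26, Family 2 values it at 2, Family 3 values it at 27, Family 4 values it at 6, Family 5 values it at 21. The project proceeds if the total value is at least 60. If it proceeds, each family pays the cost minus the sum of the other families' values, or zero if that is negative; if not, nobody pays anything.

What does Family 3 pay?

5

Total value 82 ≥ cost 60, so the project is built.
The other families' values sum to 55.
Cost minus that sum is 60 - 55 = 5.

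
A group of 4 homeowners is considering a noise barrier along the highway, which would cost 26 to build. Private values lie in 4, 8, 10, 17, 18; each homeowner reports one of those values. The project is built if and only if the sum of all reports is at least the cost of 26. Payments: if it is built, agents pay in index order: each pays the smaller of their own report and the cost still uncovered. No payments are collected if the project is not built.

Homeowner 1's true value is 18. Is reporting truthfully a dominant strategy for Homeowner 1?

No

Consider the case where Homeowner 2 reports 4, Homeowner 3 reports 4 and Homeowner 4 reports 4.
Truthful report 18: project built, pays 18, utility 18 - 18 = 0.
Report 17 instead: project built, pays 17, utility 18 - 17 = 1.
Since 1 > 0, reporting 17 is strictly better here, so truthful reporting is not dominant.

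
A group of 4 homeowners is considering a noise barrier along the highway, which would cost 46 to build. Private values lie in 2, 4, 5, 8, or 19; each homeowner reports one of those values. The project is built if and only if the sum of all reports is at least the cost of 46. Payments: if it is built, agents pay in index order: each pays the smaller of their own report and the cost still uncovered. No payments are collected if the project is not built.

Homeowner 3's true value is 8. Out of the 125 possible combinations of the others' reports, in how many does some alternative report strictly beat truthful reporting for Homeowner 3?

10

Others report (4, 19, 19): truth gives 0; report 4 gives 4 > 0. Violating.
Others report (5, 19, 19): truth gives 0; report 4 gives 4 > 0. Violating.
Others report (8, 19, 19): truth gives 0; report 2 gives 6 > 0. Violating.
Others report (19, 4, 19): truth gives 0; report 4 gives 4 > 0. Violating.
Others report (2, 2, 2): truth gives 0; no alternative beats it.
Others report (2, 2, 4): truth gives 0; no alternative beats it.
(Checking all 125 profiles: 10 have a profitable deviation, 115 do not.)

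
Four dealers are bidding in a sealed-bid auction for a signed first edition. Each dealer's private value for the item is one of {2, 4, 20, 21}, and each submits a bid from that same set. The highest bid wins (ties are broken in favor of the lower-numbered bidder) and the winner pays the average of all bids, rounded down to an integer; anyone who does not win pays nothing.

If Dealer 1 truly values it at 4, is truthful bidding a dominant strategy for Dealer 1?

Yes

Check each profile of the others' bids and compare truth against every alternative bid.
Others bid (2, 2, 4): truth gives 1, best alternative gives 0.
Others bid (2, 4, 2): truth gives 1, best alternative gives 0.
Others bid (2, 4, 4): truth gives 1, best alternative gives 0.
Others bid (4, 2, 2): truth gives 1, best alternative gives 0.
Others bid (4, 2, 4): truth gives 1, best alternative gives 0.
Others bid (4, 4, 2): truth gives 1, best alternative gives 0.
(Remaining 58 profiles checked similarly; truth is weakly best in each.)
In every case the truthful bid is at least as good as any alternative, so it is a dominant strategy.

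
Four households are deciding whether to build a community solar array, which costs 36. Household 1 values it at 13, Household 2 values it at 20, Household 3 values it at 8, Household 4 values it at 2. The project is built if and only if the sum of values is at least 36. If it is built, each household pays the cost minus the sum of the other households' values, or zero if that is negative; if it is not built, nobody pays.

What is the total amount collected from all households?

Total value 43 ≥ cost 36, so it is built.
Household 1: others sum to 30; max(0, 36 - 30) = 6.
Household 2: others sum to 23; max(0, 36 - 23) = 13.
Household 3: others sum to 35; max(0, 36 - 35) = 1.
Household 4: others sum to 41; max(0, 36 - 41) = 0.
Total collected = 6 + 13 + 1 + 0 = 20.

20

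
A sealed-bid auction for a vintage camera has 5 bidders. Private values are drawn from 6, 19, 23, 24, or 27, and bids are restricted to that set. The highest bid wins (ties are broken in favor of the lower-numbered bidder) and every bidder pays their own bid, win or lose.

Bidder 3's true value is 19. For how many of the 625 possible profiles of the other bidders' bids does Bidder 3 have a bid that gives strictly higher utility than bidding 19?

Others bid (6, 6, 6, 23): truth gives -19; bid 23 gives -4 > -19. Violating.
Others bid (6, 6, 6, 24): truth gives -19; bid 24 gives -5 > -19. Violating.
Others bid (6, 6, 6, 27): truth gives -19; bid 6 gives -6 > -19. Violating.
Others bid (6, 6, 19, 23): truth gives -19; bid 23 gives -4 > -19. Violating.
Others bid (6, 6, 6, 6): truth gives 0; no alternative beats it.
Others bid (6, 6, 6, 19): truth gives 0; no alternative beats it.
(Checking all 625 profiles: 621 have a profitable deviation, 4 do not.)

621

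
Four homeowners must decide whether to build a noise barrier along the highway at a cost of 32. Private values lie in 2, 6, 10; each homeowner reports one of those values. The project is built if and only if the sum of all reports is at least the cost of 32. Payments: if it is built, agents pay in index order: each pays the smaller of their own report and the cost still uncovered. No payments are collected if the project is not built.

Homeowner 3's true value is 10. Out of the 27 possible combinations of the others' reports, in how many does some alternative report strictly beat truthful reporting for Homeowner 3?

Others report (6, 10, 10): truth gives 0; report 6 gives 4 > 0. Violating.
Others report (10, 6, 10): truth gives 0; report 6 gives 4 > 0. Violating.
Others report (10, 10, 6): truth gives 0; report 6 gives 4 > 0. Violating.
Others report (10, 10, 10): truth gives 0; report 2 gives 8 > 0. Violating.
Others report (2, 2, 2): truth gives 0; no alternative beats it.
Others report (2, 2, 6): truth gives 0; no alternative beats it.
(Checking all 27 profiles: 4 have a profitable deviation, 23 do not.)

4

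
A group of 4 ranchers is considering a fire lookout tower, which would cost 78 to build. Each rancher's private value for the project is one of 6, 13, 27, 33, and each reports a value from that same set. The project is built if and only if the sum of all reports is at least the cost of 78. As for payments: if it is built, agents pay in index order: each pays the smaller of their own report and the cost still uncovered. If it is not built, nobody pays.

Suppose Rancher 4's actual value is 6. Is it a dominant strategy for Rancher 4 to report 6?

Check each profile of the others' reports and compare truth against every alternative report.
Others report (6, 27, 33): truth gives 0, best alternative gives -6.
Others report (6, 33, 27): truth gives 0, best alternative gives -6.
Others report (27, 6, 33): truth gives 0, best alternative gives -6.
Others report (27, 33, 6): truth gives 0, best alternative gives -6.
Others report (33, 6, 27): truth gives 0, best alternative gives -6.
Others report (33, 27, 6): truth gives 0, best alternative gives -6.
(Remaining 58 profiles checked similarly; truth is weakly best in each.)
In every case the truthful report is at least as good as any alternative, so it is a dominant strategy.

Yes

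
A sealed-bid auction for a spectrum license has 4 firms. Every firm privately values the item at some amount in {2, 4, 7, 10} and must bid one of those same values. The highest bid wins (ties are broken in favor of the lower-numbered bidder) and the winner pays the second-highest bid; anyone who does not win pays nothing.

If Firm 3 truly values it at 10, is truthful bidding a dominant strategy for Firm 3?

Check each profile of the others' bids and compare truth against every alternative bid.
Others bid (2, 7, 2): truth gives 3, best alternative gives 0.
Others bid (2, 7, 4): truth gives 3, best alternative gives 0.
Others bid (2, 7, 7): truth gives 3, best alternative gives 0.
Others bid (4, 7, 2): truth gives 3, best alternative gives 0.
Others bid (4, 7, 4): truth gives 3, best alternative gives 0.
Others bid (4, 7, 7): truth gives 3, best alternative gives 0.
(Remaining 58 profiles checked similarly; truth is weakly best in each.)
In every case the truthful bid is at least as good as any alternative, so it is a dominant strategy.

Yes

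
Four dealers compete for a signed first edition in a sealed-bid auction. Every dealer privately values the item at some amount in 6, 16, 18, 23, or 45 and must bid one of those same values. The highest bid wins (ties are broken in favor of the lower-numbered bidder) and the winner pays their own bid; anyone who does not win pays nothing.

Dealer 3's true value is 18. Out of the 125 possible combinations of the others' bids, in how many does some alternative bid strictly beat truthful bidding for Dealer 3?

2

Others bid (6, 6, 6): truth gives 0; bid 16 gives 2 > 0. Violating.
Others bid (6, 6, 16): truth gives 0; bid 16 gives 2 > 0. Violating.
Others bid (6, 6, 18): truth gives 0; no alternative beats it.
Others bid (6, 6, 23): truth gives 0; no alternative beats it.
(Checking all 125 profiles: 2 have a profitable deviation, 123 do not.)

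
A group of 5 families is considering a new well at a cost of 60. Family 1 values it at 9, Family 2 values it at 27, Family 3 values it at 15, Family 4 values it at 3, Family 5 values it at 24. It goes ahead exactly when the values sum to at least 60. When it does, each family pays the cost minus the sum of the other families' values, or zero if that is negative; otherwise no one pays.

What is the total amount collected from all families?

Total value 78 ≥ cost 60, so it is built.
Family 1: others sum to 69; max(0, 60 - 69) = 0.
Family 2: others sum to 51; max(0, 60 - 51) = 9.
Family 3: others sum to 63; max(0, 60 - 63) = 0.
Family 4: others sum to 75; max(0, 60 - 75) = 0.
Family 5: others sum to 54; max(0, 60 - 54) = 6.
Total collected = 0 + 9 + 0 + 0 + 6 = 15.

15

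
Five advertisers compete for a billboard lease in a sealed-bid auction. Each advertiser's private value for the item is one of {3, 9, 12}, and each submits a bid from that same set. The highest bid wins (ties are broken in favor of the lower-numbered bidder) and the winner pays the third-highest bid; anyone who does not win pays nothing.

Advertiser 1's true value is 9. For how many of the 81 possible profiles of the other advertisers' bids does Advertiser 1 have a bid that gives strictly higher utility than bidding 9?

Others bid (3, 3, 3, 12): truth gives 0; bid 12 gives 6 > 0. Violating.
Others bid (3, 3, 12, 3): truth gives 0; bid 12 gives 6 > 0. Violating.
Others bid (3, 12, 3, 3): truth gives 0; bid 12 gives 6 > 0. Violating.
Others bid (12, 3, 3, 3): truth gives 0; bid 12 gives 6 > 0. Violating.
Others bid (3, 3, 3, 3): truth gives 6; no alternative beats it.
Others bid (3, 3, 3, 9): truth gives 6; no alternative beats it.
(Checking all 81 profiles: 4 have a profitable deviation, 77 do not.)

4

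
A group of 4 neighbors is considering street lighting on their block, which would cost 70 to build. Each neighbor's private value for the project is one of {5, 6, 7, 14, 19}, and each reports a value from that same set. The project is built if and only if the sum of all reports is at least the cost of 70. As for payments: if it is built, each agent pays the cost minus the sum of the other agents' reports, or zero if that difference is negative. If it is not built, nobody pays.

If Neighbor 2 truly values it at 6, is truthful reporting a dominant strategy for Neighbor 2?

Check each profile of the others' reports and compare truth against every alternative report.
Others report (5, 5, 5): truth gives 0, best alternative gives 0.
Others report (5, 5, 6): truth gives 0, best alternative gives 0.
Others report (5, 5, 7): truth gives 0, best alternative gives 0.
Others report (5, 5, 14): truth gives 0, best alternative gives 0.
Others report (5, 5, 19): truth gives 0, best alternative gives 0.
Others report (5, 6, 5): truth gives 0, best alternative gives 0.
(Remaining 119 profiles checked similarly; truth is weakly best in each.)
In every case the truthful report is at least as good as any alternative, so it is a dominant strategy.

Yes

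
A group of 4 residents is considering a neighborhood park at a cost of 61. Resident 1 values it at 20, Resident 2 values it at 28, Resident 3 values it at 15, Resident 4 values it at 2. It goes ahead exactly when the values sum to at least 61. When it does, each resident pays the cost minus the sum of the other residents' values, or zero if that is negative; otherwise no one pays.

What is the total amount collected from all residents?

51

Total value 65 ≥ cost 61, so it is built.
Resident 1: others sum to 45; max(0, 61 - 45) = 16.
Resident 2: others sum to 37; max(0, 61 - 37) = 24.
Resident 3: others sum to 50; max(0, 61 - 50) = 11.
Resident 4: others sum to 63; max(0, 61 - 63) = 0.
Total collected = 16 + 24 + 11 + 0 = 51.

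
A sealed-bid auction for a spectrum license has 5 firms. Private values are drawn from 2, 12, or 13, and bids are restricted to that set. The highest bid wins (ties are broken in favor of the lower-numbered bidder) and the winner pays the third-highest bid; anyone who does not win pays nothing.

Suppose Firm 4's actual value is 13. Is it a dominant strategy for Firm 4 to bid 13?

Yes

Check each profile of the others' bids and compare truth against every alternative bid.
Others bid (2, 2, 2, 13): truth gives 11, best alternative gives 0.
Others bid (2, 2, 12, 2): truth gives 11, best alternative gives 0.
Others bid (2, 12, 2, 2): truth gives 11, best alternative gives 0.
Others bid (12, 2, 2, 2): truth gives 11, best alternative gives 0.
Others bid (2, 2, 12, 12): truth gives 1, best alternative gives 0.
Others bid (2, 2, 12, 13): truth gives 1, best alternative gives 0.
(Remaining 75 profiles checked similarly; truth is weakly best in each.)
In every case the truthful bid is at least as good as any alternative, so it is a dominant strategy.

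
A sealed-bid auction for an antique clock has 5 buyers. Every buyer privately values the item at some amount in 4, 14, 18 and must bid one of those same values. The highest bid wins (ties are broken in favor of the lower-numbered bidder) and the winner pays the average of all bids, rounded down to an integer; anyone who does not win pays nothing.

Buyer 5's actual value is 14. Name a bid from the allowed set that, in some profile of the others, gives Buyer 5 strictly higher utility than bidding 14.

Suppose Buyer 1 bids 4, Buyer 2 bids 4, Buyer 3 bids 4 and Buyer 4 bids 14.
Bid 14: loses, pays 0, utility 0.
Bid 18: wins, pays 8, utility 14 - 8 = 6.
So bidding 18 beats truth here (6 > 0).

18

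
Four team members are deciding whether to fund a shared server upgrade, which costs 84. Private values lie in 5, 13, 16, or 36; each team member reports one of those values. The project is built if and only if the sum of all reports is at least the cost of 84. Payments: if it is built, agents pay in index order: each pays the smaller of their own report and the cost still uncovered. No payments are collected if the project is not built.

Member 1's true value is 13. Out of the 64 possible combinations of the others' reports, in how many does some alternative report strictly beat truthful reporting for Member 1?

7

Others report (13, 36, 36): truth gives 0; report 5 gives 8 > 0. Violating.
Others report (16, 36, 36): truth gives 0; report 5 gives 8 > 0. Violating.
Others report (36, 13, 36): truth gives 0; report 5 gives 8 > 0. Violating.
Others report (36, 16, 36): truth gives 0; report 5 gives 8 > 0. Violating.
Others report (5, 5, 5): truth gives 0; no alternative beats it.
Others report (5, 5, 13): truth gives 0; no alternative beats it.
(Checking all 64 profiles: 7 have a profitable deviation, 57 do not.)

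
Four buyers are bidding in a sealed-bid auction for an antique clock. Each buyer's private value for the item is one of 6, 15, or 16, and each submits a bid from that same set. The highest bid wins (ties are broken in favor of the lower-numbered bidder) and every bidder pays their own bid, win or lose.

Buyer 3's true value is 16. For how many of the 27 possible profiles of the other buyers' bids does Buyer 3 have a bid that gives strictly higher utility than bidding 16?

Others bid (6, 6, 6): truth gives 0; bid 15 gives 1 > 0. Violating.
Others bid (6, 6, 15): truth gives 0; bid 15 gives 1 > 0. Violating.
Others bid (6, 16, 6): truth gives -16; bid 6 gives -6 > -16. Violating.
Others bid (6, 16, 15): truth gives -16; bid 6 gives -6 > -16. Violating.
Others bid (6, 6, 16): truth gives 0; no alternative beats it.
Others bid (6, 15, 6): truth gives 0; no alternative beats it.
(Checking all 27 profiles: 17 have a profitable deviation, 10 do not.)

17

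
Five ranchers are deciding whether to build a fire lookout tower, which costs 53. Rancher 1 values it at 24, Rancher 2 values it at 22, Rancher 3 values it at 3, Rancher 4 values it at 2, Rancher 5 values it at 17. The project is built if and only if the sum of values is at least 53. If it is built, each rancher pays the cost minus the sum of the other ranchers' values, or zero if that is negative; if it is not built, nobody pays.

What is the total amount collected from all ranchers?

18

Total value 68 ≥ cost 53, so it is built.
Rancher 1: others sum to 44; max(0, 53 - 44) = 9.
Rancher 2: others sum to 46; max(0, 53 - 46) = 7.
Rancher 3: others sum to 65; max(0, 53 - 65) = 0.
Rancher 4: others sum to 66; max(0, 53 - 66) = 0.
Rancher 5: others sum to 51; max(0, 53 - 51) = 2.
Total collected = 9 + 7 + 0 + 0 + 2 = 18.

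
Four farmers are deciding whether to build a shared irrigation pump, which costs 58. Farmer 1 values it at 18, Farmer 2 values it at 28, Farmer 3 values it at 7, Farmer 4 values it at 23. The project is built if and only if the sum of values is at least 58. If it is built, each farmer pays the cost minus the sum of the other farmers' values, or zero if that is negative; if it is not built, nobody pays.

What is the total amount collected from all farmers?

15

Total value 76 ≥ cost 58, so it is built.
Farmer 1: others sum to 58; max(0, 58 - 58) = 0.
Farmer 2: others sum to 48; max(0, 58 - 48) = 10.
Farmer 3: others sum to 69; max(0, 58 - 69) = 0.
Farmer 4: others sum to 53; max(0, 58 - 53) = 5.
Total collected = 0 + 10 + 0 + 5 = 15.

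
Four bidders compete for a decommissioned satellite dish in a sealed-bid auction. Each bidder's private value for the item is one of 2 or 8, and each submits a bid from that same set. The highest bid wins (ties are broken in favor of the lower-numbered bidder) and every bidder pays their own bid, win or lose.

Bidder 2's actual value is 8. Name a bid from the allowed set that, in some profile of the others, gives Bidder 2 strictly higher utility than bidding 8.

Suppose Bidder 1 bids 8, Bidder 3 bids 2 and Bidder 4 bids 2.
Bid 8: loses but pays 8, utility -8.
Bid 2: loses but pays 2, utility -2.
So bidding 2 beats truth here (-2 > -8).

2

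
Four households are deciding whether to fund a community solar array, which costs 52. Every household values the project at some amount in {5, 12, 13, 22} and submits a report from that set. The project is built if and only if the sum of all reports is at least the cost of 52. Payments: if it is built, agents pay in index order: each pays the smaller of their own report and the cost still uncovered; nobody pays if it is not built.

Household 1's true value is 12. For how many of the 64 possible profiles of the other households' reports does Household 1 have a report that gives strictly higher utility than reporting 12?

19

Others report (5, 22, 22): truth gives 0; report 5 gives 7 > 0. Violating.
Others report (12, 13, 22): truth gives 0; report 5 gives 7 > 0. Violating.
Others report (12, 22, 13): truth gives 0; report 5 gives 7 > 0. Violating.
Others report (12, 22, 22): truth gives 0; report 5 gives 7 > 0. Violating.
Others report (5, 5, 5): truth gives 0; no alternative beats it.
Others report (5, 5, 12): truth gives 0; no alternative beats it.
(Checking all 64 profiles: 19 have a profitable deviation, 45 do not.)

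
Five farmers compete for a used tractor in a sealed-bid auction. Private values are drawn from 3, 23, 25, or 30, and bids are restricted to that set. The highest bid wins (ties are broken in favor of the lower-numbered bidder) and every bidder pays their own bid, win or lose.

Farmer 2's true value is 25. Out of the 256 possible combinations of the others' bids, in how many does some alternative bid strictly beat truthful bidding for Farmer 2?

210

Others bid (3, 3, 3, 3): truth gives 0; bid 23 gives 2 > 0. Violating.
Others bid (3, 3, 3, 23): truth gives 0; bid 23 gives 2 > 0. Violating.
Others bid (3, 3, 3, 30): truth gives -25; bid 3 gives -3 > -25. Violating.
Others bid (3, 3, 23, 3): truth gives 0; bid 23 gives 2 > 0. Violating.
Others bid (3, 3, 3, 25): truth gives 0; no alternative beats it.
Others bid (3, 3, 23, 25): truth gives 0; no alternative beats it.
(Checking all 256 profiles: 210 have a profitable deviation, 46 do not.)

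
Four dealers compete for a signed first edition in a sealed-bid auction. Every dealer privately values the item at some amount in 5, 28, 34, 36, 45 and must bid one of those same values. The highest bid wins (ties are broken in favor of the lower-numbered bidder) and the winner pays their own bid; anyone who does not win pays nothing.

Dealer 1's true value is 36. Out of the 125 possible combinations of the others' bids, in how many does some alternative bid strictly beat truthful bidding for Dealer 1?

Others bid (5, 5, 5): truth gives 0; bid 5 gives 31 > 0. Violating.
Others bid (5, 5, 28): truth gives 0; bid 28 gives 8 > 0. Violating.
Others bid (5, 5, 34): truth gives 0; bid 34 gives 2 > 0. Violating.
Others bid (5, 28, 5): truth gives 0; bid 28 gives 8 > 0. Violating.
Others bid (5, 5, 36): truth gives 0; no alternative beats it.
Others bid (5, 5, 45): truth gives 0; no alternative beats it.
(Checking all 125 profiles: 27 have a profitable deviation, 98 do not.)

27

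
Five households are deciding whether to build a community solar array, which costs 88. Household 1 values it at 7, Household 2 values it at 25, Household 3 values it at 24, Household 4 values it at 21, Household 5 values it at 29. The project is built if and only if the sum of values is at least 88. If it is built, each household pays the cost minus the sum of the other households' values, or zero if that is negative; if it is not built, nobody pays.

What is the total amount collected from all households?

27

Total value 106 ≥ cost 88, so it is built.
Household 1: others sum to 99; max(0, 88 - 99) = 0.
Household 2: others sum to 81; max(0, 88 - 81) = 7.
Household 3: others sum to 82; max(0, 88 - 82) = 6.
Household 4: others sum to 85; max(0, 88 - 85) = 3.
Household 5: others sum to 77; max(0, 88 - 77) = 11.
Total collected = 0 + 7 + 6 + 3 + 11 = 27.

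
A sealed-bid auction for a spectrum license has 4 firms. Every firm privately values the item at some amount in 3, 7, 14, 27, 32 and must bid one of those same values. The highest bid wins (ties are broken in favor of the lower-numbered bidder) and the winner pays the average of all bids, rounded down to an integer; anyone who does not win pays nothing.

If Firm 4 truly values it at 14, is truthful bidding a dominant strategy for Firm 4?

No

Consider the case where Firm 1 bids 3, Firm 2 bids 3 and Firm 3 bids 3.
Truthful bid 14: wins, pays 5, utility 14 - 5 = 9.
Bid 7 instead: wins, pays 4, utility 14 - 4 = 10.
Since 10 > 9, bidding 7 is strictly better here, so truthful bidding is not dominant.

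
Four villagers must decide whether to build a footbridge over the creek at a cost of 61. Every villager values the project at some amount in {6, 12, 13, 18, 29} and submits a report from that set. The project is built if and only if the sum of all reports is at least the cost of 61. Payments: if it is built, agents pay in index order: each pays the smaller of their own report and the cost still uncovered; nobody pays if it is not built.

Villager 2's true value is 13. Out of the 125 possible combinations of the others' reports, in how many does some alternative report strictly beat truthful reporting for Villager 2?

50

Others report (6, 18, 29): truth gives 0; report 12 gives 1 > 0. Violating.
Others report (6, 29, 18): truth gives 0; report 12 gives 1 > 0. Violating.
Others report (6, 29, 29): truth gives 0; report 6 gives 7 > 0. Violating.
Others report (12, 12, 29): truth gives 0; report 12 gives 1 > 0. Violating.
Others report (6, 6, 6): truth gives 0; no alternative beats it.
Others report (6, 6, 12): truth gives 0; no alternative beats it.
(Checking all 125 profiles: 50 have a profitable deviation, 75 do not.)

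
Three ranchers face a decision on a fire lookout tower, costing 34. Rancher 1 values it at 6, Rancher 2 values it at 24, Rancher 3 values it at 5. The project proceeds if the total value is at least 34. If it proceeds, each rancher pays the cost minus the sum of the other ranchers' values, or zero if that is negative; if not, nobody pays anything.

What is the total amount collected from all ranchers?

Total value 35 ≥ cost 34, so it is built.
Rancher 1: others sum to 29; max(0, 34 - 29) = 5.
Rancher 2: others sum to 11; max(0, 34 - 11) = 23.
Rancher 3: others sum to 30; max(0, 34 - 30) = 4.
Total collected = 5 + 23 + 4 = 32.

32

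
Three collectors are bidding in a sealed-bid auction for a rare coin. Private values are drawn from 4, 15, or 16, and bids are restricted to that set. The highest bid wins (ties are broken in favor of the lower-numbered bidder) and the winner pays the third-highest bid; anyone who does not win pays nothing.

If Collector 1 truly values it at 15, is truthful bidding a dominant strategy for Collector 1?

No

Consider the case where Collector 2 bids 4 and Collector 3 bids 16.
Truthful bid 15: loses, pays 0, utility 0.
Bid 16 instead: wins, pays 4, utility 15 - 4 = 11.
Since 11 > 0, bidding 16 is strictly better here, so truthful bidding is not dominant.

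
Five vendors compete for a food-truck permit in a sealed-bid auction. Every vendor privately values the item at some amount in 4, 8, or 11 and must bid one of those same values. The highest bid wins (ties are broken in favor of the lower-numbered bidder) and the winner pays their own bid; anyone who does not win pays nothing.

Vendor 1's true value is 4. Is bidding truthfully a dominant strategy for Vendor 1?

Check each profile of the others' bids and compare truth against every alternative bid.
Others bid (4, 4, 4, 4): truth gives 0, best alternative gives -4.
Others bid (4, 4, 4, 8): truth gives 0, best alternative gives -4.
Others bid (4, 4, 8, 4): truth gives 0, best alternative gives -4.
Others bid (4, 4, 8, 8): truth gives 0, best alternative gives -4.
Others bid (4, 8, 4, 4): truth gives 0, best alternative gives -4.
Others bid (4, 8, 4, 8): truth gives 0, best alternative gives -4.
(Remaining 75 profiles checked similarly; truth is weakly best in each.)
In every case the truthful bid is at least as good as any alternative, so it is a dominant strategy.

Yes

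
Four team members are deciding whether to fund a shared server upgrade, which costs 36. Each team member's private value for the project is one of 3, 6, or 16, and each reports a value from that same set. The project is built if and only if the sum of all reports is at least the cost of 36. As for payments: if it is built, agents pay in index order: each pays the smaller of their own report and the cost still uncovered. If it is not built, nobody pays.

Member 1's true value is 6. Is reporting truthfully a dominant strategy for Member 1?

Consider the case where Member 2 reports 3, Member 3 reports 16 and Member 4 reports 16.
Truthful report 6: project built, pays 6, utility 6 - 6 = 0.
Report 3 instead: project built, pays 3, utility 6 - 3 = 3.
Since 3 > 0, reporting 3 is strictly better here, so truthful reporting is not dominant.

No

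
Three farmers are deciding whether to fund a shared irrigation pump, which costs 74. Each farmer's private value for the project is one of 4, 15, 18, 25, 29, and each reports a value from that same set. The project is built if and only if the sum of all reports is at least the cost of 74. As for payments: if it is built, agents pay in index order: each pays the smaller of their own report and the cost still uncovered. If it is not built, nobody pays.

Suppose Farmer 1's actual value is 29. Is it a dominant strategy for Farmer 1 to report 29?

No

Consider the case where Farmer 2 reports 25 and Farmer 3 reports 25.
Truthful report 29: project built, pays 29, utility 29 - 29 = 0.
Report 25 instead: project built, pays 25, utility 29 - 25 = 4.
Since 4 > 0, reporting 25 is strictly better here, so truthful reporting is not dominant.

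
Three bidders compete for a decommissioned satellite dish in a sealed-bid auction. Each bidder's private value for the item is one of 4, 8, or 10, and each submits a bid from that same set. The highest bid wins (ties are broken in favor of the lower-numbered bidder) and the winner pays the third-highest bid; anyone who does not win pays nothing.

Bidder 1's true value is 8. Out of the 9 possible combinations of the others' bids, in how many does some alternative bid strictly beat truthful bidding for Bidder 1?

2

Others bid (4, 10): truth gives 0; bid 10 gives 4 > 0. Violating.
Others bid (10, 4): truth gives 0; bid 10 gives 4 > 0. Violating.
Others bid (4, 4): truth gives 4; no alternative beats it.
Others bid (4, 8): truth gives 4; no alternative beats it.
(Checking all 9 profiles: 2 have a profitable deviation, 7 do not.)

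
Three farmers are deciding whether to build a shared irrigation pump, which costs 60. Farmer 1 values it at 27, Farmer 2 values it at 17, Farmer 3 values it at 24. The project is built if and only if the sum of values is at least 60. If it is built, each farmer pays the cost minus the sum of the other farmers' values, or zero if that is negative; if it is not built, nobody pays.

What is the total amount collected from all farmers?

44

Total value 68 ≥ cost 60, so it is built.
Farmer 1: others sum to 41; max(0, 60 - 41) = 19.
Farmer 2: others sum to 51; max(0, 60 - 51) = 9.
Farmer 3: others sum to 44; max(0, 60 - 44) = 16.
Total collected = 19 + 9 + 16 = 44.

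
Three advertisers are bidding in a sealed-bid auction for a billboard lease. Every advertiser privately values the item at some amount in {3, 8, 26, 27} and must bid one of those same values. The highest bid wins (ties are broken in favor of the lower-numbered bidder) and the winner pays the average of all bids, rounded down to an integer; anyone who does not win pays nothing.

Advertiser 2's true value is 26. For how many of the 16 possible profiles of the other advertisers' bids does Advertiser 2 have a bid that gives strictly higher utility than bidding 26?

6

Others bid (3, 3): truth gives 16; bid 8 gives 22 > 16. Violating.
Others bid (3, 8): truth gives 14; bid 8 gives 20 > 14. Violating.
Others bid (3, 27): truth gives 0; bid 27 gives 7 > 0. Violating.
Others bid (8, 27): truth gives 0; bid 27 gives 6 > 0. Violating.
Others bid (3, 26): truth gives 8; no alternative beats it.
Others bid (8, 3): truth gives 14; no alternative beats it.
(Checking all 16 profiles: 6 have a profitable deviation, 10 do not.)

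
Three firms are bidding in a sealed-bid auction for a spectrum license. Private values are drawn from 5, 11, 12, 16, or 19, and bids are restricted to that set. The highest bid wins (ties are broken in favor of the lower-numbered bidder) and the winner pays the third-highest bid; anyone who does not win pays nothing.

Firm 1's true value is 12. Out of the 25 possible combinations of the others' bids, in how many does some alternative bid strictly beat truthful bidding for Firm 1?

8

Others bid (5, 16): truth gives 0; bid 16 gives 7 > 0. Violating.
Others bid (5, 19): truth gives 0; bid 19 gives 7 > 0. Violating.
Others bid (11, 16): truth gives 0; bid 16 gives 1 > 0. Violating.
Others bid (11, 19): truth gives 0; bid 19 gives 1 > 0. Violating.
Others bid (5, 5): truth gives 7; no alternative beats it.
Others bid (5, 11): truth gives 7; no alternative beats it.
(Checking all 25 profiles: 8 have a profitable deviation, 17 do not.)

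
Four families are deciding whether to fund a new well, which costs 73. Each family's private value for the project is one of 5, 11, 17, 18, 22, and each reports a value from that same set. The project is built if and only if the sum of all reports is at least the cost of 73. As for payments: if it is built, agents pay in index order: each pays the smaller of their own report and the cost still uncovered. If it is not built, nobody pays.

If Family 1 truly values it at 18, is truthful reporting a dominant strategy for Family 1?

No

Consider the case where Family 2 reports 17, Family 3 reports 17 and Family 4 reports 22.
Truthful report 18: project built, pays 18, utility 18 - 18 = 0.
Report 17 instead: project built, pays 17, utility 18 - 17 = 1.
Since 1 > 0, reporting 17 is strictly better here, so truthful reporting is not dominant.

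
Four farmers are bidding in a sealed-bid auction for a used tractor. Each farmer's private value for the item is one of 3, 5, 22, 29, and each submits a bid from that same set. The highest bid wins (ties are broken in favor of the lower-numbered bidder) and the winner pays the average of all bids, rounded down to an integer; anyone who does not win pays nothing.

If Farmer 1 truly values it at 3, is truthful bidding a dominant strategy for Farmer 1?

Yes

Check each profile of the others' bids and compare truth against every alternative bid.
Others bid (5, 5, 5): truth gives 0, best alternative gives -2.
Others bid (3, 3, 5): truth gives 0, best alternative gives -1.
Others bid (3, 5, 3): truth gives 0, best alternative gives -1.
Others bid (3, 5, 5): truth gives 0, best alternative gives -1.
Others bid (5, 3, 3): truth gives 0, best alternative gives -1.
Others bid (5, 3, 5): truth gives 0, best alternative gives -1.
(Remaining 58 profiles checked similarly; truth is weakly best in each.)
In every case the truthful bid is at least as good as any alternative, so it is a dominant strategy.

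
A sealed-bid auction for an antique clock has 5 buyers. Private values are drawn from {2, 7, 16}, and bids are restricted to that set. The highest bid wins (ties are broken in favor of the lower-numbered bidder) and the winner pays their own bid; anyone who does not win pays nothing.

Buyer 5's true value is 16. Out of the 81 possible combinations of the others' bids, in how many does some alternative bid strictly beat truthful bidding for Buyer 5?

1

Others bid (2, 2, 2, 2): truth gives 0; bid 7 gives 9 > 0. Violating.
Others bid (2, 2, 2, 7): truth gives 0; no alternative beats it.
Others bid (2, 2, 2, 16): truth gives 0; no alternative beats it.
(Checking all 81 profiles: 1 has a profitable deviation, 80 do not.)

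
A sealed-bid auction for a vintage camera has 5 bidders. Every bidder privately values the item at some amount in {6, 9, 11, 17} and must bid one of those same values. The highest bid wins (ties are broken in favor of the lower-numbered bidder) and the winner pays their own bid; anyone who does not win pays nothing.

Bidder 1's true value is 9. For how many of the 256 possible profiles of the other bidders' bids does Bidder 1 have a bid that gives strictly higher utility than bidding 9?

1

Others bid (6, 6, 6, 6): truth gives 0; bid 6 gives 3 > 0. Violating.
Others bid (6, 6, 6, 9): truth gives 0; no alternative beats it.
Others bid (6, 6, 6, 11): truth gives 0; no alternative beats it.
(Checking all 256 profiles: 1 has a profitable deviation, 255 do not.)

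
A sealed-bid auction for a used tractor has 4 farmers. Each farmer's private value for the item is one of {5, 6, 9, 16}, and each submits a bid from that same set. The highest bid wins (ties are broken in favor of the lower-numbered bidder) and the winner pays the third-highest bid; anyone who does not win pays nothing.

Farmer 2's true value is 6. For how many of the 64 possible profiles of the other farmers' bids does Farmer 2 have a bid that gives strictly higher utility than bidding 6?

Others bid (5, 5, 9): truth gives 0; bid 9 gives 1 > 0. Violating.
Others bid (5, 5, 16): truth gives 0; bid 16 gives 1 > 0. Violating.
Others bid (5, 9, 5): truth gives 0; bid 9 gives 1 > 0. Violating.
Others bid (5, 16, 5): truth gives 0; bid 16 gives 1 > 0. Violating.
Others bid (5, 5, 5): truth gives 1; no alternative beats it.
Others bid (5, 5, 6): truth gives 1; no alternative beats it.
(Checking all 64 profiles: 6 have a profitable deviation, 58 do not.)

6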